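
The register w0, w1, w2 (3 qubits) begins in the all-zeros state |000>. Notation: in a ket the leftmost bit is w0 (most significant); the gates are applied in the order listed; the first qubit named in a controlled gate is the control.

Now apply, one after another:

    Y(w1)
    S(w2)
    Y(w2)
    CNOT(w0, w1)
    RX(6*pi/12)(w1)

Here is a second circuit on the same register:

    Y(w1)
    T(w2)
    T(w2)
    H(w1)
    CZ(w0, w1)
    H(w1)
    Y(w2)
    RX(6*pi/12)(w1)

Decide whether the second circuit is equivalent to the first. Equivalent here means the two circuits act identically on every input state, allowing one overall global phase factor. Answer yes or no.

Yes: on every input state the two circuits agree up to one overall phase factor.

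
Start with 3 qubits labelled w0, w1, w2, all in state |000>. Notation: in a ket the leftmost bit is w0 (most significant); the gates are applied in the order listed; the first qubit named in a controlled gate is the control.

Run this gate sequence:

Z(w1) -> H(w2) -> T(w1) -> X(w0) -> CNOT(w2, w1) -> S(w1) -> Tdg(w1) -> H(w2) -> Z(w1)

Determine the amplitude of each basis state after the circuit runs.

After the circuit, the state carries amplitude 0 on |000>, 0 on |001>, 0 on |010>, 0 on |011>, 1/2 on |100>, 1/2 on |101>, -exp(I*pi/4)/2 on |110>, exp(I*pi/4)/2 on |111>.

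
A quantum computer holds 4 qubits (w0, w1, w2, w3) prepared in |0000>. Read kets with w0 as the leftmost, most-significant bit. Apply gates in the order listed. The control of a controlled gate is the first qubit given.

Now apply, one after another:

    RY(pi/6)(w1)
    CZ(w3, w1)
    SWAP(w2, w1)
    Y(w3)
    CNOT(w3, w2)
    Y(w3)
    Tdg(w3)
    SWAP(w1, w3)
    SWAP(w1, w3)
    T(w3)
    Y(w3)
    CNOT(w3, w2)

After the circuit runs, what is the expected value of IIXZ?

The expectation value of IIXZ is -1/2. Key observation: the block from step 5 through step 12 cancels to the identity and can be dropped.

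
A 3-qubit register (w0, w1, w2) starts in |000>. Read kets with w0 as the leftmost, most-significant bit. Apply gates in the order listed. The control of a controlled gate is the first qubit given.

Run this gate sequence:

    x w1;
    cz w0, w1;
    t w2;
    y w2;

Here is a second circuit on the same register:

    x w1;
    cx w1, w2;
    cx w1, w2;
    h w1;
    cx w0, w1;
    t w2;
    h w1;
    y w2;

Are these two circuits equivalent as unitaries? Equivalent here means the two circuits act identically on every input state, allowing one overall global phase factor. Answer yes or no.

Yes: on every input state the two circuits agree up to one overall phase factor.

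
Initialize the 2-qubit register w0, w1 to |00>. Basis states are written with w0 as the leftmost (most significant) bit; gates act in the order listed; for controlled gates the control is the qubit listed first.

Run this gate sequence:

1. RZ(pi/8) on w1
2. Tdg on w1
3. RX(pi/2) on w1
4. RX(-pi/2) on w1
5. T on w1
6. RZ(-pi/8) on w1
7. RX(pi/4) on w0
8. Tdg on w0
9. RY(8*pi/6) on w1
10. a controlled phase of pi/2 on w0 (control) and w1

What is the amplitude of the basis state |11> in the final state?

The final state's coefficient on |11> equals -sqrt(6 - 3*sqrt(2))*exp(3*I*pi/4)/4. Key observation: gates 1-6 undo each other exactly, leaving only the rest of the circuit to track.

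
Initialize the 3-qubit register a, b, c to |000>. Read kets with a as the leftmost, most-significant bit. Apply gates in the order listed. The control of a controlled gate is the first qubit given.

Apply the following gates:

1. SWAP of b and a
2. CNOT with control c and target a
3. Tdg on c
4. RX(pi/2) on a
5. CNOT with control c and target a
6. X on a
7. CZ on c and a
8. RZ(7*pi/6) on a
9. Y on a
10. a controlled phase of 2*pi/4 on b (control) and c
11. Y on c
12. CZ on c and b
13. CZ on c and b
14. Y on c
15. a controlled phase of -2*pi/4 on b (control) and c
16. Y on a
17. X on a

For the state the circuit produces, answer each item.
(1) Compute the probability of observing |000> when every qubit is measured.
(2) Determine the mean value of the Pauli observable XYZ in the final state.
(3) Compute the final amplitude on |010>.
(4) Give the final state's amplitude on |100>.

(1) Outcome |000> occurs with probability 1/2. Key observation: the block from step 9 through step 16 cancels to the identity and can be dropped.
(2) The observable XYZ averages to 0.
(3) The final state's coefficient on |010> equals 0.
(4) The amplitude on |100> is sqrt(2)*exp(11*I*pi/12)/2.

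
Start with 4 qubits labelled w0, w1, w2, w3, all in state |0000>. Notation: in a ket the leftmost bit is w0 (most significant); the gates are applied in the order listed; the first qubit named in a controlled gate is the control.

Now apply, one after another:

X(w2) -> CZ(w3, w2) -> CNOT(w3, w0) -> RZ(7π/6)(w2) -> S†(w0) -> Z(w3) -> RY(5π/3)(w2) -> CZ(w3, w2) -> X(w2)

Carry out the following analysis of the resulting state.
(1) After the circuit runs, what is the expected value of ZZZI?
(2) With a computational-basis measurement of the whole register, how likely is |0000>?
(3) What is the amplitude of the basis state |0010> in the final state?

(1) In the final state, ZZZI has expectation 1/2.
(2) A full measurement returns |0000> with probability 3/4.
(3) The amplitude on |0010> is -exp(7*I*pi/12)/2.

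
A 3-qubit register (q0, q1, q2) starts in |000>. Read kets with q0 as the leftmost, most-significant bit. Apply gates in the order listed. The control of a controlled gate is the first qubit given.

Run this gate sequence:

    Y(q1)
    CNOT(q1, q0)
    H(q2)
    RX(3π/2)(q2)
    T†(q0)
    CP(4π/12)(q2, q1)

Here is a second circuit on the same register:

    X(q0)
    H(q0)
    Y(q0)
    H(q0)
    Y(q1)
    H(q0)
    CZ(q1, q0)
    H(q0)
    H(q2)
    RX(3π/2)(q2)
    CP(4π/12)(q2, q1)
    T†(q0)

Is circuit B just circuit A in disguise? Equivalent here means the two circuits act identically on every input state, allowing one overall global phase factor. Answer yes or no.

No: there is an input state on which the two circuits produce genuinely different outputs (not merely differing by a phase).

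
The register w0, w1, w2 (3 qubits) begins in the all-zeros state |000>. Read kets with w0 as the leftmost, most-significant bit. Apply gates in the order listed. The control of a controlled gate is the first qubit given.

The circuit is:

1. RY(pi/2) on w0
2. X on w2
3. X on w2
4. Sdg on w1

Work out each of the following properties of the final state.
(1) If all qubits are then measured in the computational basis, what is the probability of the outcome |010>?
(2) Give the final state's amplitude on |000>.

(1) A full measurement returns |010> with probability 0. Key observation: gates 2-3 undo each other exactly, leaving only the rest of the circuit to track.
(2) The amplitude on |000> is sqrt(2)/2.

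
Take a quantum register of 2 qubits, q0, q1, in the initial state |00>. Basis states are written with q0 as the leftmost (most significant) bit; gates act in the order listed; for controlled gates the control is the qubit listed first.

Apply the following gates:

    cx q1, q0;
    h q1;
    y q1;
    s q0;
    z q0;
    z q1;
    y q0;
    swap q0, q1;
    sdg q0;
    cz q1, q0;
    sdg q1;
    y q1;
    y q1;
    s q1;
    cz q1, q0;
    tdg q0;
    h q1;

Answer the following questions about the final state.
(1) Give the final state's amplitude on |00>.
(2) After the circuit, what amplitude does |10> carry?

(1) The final state's coefficient on |00> equals 1/2.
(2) The amplitude on |10> is -exp(I*pi/4)/2.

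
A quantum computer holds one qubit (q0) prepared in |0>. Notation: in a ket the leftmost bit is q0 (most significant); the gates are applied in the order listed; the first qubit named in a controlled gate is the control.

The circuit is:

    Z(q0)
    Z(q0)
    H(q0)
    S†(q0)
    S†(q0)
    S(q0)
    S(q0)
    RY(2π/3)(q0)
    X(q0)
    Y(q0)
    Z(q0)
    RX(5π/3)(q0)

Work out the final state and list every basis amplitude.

After the circuit, the state carries amplitude (1 - I)*(-sqrt(6) + sqrt(2)*(1 - 2*I))/8 on |0>, (1 - I)*(sqrt(2)*(-2 + I) + sqrt(6)*I)/8 on |1>.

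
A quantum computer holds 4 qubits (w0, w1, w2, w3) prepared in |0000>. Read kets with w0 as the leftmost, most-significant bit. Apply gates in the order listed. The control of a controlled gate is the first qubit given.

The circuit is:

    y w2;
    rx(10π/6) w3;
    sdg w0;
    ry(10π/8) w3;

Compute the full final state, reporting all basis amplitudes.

The resulting statevector has amplitude -sqrt(sqrt(2) + 2)/4 + I*sqrt(6 - 3*sqrt(2))/4 on |0010>, -sqrt(2 - sqrt(2))/4 - I*sqrt(3*sqrt(2) + 6)/4 on |0011>, and 0 on every other basis state.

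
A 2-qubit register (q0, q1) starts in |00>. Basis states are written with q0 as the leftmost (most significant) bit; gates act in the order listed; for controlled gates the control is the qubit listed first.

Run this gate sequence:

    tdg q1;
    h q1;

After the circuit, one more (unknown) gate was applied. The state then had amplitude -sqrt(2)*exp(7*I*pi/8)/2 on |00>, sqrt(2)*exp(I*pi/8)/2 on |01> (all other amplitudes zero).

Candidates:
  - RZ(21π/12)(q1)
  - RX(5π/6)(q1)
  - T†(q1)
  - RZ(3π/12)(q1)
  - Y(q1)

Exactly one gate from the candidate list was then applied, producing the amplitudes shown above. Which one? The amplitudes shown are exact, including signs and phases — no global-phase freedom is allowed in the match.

The unique candidate consistent with the amplitudes is RZ(3π/12)(q1).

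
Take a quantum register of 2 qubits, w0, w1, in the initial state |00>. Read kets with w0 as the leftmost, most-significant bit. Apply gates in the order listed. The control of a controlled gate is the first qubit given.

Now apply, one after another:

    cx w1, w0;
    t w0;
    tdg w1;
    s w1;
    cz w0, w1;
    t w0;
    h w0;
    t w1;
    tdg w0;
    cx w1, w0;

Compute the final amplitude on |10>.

|10> carries amplitude -sqrt(2)*exp(3*I*pi/4)/2 in the final state.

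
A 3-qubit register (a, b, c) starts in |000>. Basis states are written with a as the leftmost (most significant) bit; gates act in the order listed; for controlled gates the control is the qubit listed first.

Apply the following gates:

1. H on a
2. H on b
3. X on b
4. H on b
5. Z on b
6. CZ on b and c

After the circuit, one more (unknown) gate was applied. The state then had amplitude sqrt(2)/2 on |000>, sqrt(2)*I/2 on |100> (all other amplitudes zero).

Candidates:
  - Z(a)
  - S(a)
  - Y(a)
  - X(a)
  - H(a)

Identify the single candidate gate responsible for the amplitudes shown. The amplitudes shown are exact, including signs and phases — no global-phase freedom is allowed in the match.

The unique candidate consistent with the amplitudes is S(a). Key observation: gates 2-5 undo each other exactly, leaving only the rest of the circuit to track.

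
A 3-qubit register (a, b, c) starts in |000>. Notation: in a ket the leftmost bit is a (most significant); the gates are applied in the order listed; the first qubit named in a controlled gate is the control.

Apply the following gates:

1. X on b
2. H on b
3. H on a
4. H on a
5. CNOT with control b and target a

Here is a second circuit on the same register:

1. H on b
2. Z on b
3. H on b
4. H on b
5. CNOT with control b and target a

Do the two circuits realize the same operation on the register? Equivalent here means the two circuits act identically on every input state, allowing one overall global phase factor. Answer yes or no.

Yes: on every input state the two circuits agree up to one overall phase factor.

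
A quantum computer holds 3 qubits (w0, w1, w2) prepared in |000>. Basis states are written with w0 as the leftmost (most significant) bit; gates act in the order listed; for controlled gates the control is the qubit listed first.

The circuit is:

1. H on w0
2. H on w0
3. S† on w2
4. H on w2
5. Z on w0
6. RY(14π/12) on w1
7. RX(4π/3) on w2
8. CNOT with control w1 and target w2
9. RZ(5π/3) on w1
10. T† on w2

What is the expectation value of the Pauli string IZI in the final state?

In the final state, IZI has expectation -sqrt(3)/2. Key observation: steps 1-2 multiply out to the identity, so the circuit reduces to the remaining gates.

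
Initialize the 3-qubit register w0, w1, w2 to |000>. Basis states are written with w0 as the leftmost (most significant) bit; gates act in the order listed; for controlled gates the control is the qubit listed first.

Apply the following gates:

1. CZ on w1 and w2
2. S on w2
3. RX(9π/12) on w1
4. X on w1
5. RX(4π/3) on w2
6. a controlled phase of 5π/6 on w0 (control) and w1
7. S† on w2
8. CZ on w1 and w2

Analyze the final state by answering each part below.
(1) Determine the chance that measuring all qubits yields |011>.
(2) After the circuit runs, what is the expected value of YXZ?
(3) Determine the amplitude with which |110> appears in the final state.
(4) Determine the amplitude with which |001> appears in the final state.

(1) Outcome |011> occurs with probability 3/8 - 3*sqrt(2)/16.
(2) The expectation value of YXZ is 0.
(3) |110> carries amplitude 0 in the final state.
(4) The final state's coefficient on |001> equals I*sqrt(3*sqrt(2) + 6)/4.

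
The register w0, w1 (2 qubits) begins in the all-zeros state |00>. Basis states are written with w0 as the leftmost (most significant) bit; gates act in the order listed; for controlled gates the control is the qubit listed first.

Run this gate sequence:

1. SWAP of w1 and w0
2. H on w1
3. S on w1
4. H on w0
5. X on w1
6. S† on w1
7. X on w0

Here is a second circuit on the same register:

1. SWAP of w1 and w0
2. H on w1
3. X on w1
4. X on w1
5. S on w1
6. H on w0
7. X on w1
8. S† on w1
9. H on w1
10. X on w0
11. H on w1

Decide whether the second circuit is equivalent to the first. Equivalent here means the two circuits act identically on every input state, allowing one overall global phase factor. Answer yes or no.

Yes — the two circuits implement the same unitary up to a global phase.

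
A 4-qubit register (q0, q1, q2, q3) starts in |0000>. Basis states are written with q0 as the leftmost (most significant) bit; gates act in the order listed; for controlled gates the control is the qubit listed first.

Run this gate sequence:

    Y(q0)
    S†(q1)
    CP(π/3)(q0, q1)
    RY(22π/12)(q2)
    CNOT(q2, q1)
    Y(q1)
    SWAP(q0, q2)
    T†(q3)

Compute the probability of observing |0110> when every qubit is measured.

Outcome |0110> occurs with probability sqrt(3)/4 + 1/2.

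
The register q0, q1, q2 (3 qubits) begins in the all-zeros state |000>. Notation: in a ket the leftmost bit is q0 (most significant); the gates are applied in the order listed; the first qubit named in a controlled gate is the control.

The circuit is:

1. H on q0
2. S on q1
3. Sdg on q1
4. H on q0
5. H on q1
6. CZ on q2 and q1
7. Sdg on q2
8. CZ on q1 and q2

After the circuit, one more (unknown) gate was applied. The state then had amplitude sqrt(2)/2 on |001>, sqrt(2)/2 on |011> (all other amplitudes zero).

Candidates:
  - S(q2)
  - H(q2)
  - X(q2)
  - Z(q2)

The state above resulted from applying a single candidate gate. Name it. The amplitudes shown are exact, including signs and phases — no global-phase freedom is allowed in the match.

It was X(q2) that produced the state shown.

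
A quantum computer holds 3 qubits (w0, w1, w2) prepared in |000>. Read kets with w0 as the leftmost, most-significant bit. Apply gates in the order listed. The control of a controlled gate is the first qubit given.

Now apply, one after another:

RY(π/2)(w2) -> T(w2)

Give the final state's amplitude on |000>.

|000> carries amplitude sqrt(2)/2 in the final state.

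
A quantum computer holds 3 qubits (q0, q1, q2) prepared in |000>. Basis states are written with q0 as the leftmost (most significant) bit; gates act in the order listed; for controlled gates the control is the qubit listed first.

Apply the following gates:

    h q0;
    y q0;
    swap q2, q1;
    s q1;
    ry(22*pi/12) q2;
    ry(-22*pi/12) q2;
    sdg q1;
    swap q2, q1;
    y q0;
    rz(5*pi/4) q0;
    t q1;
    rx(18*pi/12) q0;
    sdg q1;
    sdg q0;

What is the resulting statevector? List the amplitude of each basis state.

The resulting statevector has amplitude (1 - exp(3*I*pi/4))*exp(3*I*pi/8)/2 on |000>, (1 + exp(3*I*pi/4))*exp(3*I*pi/8)/2 on |100>, and 0 on every other basis state.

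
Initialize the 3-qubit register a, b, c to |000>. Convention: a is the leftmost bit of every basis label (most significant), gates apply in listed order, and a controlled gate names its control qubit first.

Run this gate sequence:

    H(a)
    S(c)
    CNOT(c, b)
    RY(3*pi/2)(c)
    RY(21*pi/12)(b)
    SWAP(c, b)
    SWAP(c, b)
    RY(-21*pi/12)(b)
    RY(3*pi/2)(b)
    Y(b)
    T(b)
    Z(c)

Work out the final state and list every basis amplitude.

The final amplitudes are sqrt(2)*I/4 on |000>, sqrt(2)*I/4 on |001>, sqrt(2)*exp(3*I*pi/4)/4 on |010>, sqrt(2)*exp(3*I*pi/4)/4 on |011>, sqrt(2)*I/4 on |100>, sqrt(2)*I/4 on |101>, sqrt(2)*exp(3*I*pi/4)/4 on |110>, sqrt(2)*exp(3*I*pi/4)/4 on |111>. Key observation: gates 5-8 undo each other exactly, leaving only the rest of the circuit to track.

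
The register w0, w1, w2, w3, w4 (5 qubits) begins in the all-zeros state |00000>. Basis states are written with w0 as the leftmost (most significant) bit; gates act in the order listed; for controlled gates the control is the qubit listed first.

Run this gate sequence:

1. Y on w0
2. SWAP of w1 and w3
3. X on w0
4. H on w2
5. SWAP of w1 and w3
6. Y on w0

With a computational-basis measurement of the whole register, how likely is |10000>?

Outcome |10000> occurs with probability 1/2.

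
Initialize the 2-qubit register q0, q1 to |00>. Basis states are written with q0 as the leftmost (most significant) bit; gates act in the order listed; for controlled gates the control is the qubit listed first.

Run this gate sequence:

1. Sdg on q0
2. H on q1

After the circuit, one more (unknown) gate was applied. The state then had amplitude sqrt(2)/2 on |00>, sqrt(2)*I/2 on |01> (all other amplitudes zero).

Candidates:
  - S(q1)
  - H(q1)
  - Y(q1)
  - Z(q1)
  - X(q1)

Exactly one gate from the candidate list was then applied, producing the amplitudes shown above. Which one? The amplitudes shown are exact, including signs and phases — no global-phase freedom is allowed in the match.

The applied gate was S(q1).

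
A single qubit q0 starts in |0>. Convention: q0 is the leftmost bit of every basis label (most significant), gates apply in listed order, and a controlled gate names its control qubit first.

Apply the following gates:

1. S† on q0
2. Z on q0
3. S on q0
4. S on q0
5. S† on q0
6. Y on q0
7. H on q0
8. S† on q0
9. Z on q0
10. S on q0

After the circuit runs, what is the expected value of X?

In the final state, X has expectation 1.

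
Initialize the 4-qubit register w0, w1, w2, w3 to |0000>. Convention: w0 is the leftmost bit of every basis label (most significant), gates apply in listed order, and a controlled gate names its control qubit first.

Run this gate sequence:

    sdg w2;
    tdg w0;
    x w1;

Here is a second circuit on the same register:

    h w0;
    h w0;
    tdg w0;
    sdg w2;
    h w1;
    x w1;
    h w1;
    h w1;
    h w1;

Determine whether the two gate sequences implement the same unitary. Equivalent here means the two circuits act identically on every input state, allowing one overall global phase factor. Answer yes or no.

No, they are not equivalent — no single phase factor reconciles the two unitaries.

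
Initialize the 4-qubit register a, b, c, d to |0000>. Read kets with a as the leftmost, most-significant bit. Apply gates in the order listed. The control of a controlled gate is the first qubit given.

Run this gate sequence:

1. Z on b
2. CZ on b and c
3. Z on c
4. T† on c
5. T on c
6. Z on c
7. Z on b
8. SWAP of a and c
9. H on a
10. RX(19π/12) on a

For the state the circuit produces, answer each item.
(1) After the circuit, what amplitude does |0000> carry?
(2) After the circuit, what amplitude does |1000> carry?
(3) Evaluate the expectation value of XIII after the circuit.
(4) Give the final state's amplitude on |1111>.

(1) |0000> carries amplitude -sqrt(2*sqrt(2) + 4)/8 - sqrt(12 - 6*sqrt(2))/8 - I*sqrt(6*sqrt(2) + 12)/8 + I*sqrt(4 - 2*sqrt(2))/8 in the final state.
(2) The amplitude on |1000> is -sqrt(2*sqrt(2) + 4)/8 - sqrt(12 - 6*sqrt(2))/8 - I*sqrt(6*sqrt(2) + 12)/8 + I*sqrt(4 - 2*sqrt(2))/8.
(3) The expectation value of XIII is 1.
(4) The amplitude on |1111> is 0.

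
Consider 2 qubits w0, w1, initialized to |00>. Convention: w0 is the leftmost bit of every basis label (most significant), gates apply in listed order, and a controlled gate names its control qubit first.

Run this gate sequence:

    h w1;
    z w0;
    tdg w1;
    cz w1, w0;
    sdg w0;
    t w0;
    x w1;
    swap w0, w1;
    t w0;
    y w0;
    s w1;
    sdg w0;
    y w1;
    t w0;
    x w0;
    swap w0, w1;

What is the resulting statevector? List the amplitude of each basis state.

After the circuit, the state carries amplitude 0 on |00>, 0 on |01>, sqrt(2)*I/2 on |10>, sqrt(2)*exp(I*pi/4)/2 on |11>.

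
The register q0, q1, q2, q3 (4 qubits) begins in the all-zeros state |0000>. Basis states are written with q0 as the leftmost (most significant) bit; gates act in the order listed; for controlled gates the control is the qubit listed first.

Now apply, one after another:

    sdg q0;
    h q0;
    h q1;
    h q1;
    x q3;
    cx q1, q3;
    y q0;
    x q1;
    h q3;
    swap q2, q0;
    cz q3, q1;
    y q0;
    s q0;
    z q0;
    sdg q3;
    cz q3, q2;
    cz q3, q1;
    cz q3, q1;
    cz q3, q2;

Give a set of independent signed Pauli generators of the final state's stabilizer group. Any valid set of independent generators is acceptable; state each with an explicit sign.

The stabilizer group can be generated by -IIXI, -IIIY, -ZIII, -IZII, among other valid generating sets. Key observation: gates 16-19 undo each other exactly, leaving only the rest of the circuit to track.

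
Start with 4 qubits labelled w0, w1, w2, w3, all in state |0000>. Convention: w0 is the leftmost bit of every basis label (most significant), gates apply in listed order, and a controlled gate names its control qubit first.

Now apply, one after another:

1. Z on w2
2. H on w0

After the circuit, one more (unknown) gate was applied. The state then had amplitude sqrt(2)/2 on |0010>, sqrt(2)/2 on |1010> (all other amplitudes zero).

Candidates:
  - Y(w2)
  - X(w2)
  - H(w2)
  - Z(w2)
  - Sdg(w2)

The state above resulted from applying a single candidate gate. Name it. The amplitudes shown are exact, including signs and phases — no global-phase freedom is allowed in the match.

The unique candidate consistent with the amplitudes is X(w2).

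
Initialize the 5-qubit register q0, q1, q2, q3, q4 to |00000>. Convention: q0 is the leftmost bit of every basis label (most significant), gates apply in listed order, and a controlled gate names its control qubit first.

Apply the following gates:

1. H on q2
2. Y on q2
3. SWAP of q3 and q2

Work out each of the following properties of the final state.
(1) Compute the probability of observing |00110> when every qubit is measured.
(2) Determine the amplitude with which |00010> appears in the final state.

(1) The probability of measuring |00110> is 0.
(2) The final state's coefficient on |00010> equals sqrt(2)*I/2.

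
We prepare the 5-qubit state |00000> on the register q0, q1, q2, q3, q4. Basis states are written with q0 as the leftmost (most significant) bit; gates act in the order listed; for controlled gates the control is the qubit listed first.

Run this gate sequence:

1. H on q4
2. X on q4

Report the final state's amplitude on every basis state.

After the circuit, the state carries amplitude sqrt(2)/2 on |00000>, sqrt(2)/2 on |00001>, and 0 on every other basis state.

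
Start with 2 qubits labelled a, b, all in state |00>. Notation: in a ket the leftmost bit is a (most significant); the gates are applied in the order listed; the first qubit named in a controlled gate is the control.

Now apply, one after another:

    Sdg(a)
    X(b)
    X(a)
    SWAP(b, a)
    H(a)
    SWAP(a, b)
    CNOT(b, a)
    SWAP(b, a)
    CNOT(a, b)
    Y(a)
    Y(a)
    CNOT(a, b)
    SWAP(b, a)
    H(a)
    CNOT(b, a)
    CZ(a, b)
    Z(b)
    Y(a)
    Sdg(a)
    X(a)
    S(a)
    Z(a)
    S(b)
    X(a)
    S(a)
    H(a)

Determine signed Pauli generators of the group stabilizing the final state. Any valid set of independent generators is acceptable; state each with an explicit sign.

The stabilizer group can be generated by -YI, +IY, among other valid generating sets. Key observation: gates 8-13 undo each other exactly, leaving only the rest of the circuit to track.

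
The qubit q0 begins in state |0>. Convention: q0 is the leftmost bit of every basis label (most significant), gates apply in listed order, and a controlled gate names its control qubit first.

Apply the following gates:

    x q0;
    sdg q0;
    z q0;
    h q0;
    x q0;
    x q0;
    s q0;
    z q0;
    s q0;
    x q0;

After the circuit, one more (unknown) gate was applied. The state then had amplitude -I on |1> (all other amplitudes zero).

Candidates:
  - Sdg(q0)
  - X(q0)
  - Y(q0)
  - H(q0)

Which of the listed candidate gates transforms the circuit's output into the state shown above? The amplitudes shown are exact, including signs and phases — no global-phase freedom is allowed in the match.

It was H(q0) that produced the state shown.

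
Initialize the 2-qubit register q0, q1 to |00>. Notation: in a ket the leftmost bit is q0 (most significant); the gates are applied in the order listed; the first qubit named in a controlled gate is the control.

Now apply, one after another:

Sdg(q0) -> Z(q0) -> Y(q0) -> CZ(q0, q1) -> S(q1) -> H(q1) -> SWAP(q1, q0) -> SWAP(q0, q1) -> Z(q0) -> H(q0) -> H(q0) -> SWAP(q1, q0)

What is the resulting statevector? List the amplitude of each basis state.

The final amplitudes are 0 on |00>, -sqrt(2)*I/2 on |01>, 0 on |10>, -sqrt(2)*I/2 on |11>.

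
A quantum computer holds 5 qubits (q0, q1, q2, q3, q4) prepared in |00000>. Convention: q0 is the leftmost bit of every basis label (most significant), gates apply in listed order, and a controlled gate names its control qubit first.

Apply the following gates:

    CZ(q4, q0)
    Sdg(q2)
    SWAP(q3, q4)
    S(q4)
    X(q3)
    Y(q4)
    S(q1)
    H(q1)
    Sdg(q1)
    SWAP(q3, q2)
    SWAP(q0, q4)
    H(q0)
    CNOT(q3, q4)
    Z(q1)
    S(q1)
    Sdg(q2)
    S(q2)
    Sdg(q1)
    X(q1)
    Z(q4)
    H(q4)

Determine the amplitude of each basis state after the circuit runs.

After the circuit, the state carries amplitude -sqrt(2)/4 on |00100>, -sqrt(2)/4 on |00101>, sqrt(2)*I/4 on |01100>, sqrt(2)*I/4 on |01101>, sqrt(2)/4 on |10100>, sqrt(2)/4 on |10101>, -sqrt(2)*I/4 on |11100>, -sqrt(2)*I/4 on |11101>, and 0 on every other basis state. Key observation: gates 15-18 undo each other exactly, leaving only the rest of the circuit to track.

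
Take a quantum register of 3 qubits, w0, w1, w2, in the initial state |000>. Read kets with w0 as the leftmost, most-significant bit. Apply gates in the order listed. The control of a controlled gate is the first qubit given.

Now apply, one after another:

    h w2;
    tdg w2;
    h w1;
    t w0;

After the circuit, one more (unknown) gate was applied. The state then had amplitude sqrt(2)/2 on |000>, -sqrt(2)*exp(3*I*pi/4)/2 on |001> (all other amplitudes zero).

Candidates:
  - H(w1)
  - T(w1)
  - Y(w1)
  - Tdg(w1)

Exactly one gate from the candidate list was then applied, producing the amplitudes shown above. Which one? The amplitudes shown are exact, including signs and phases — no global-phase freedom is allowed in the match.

The unique candidate consistent with the amplitudes is H(w1).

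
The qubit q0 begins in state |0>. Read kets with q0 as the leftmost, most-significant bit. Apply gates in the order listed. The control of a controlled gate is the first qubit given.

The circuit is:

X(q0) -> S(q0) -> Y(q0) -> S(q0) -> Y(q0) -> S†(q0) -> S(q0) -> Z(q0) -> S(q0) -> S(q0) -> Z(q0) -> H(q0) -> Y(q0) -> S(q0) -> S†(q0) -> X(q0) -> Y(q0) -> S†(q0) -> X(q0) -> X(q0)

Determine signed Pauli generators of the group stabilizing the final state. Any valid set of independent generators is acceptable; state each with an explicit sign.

One valid set of independent stabilizer generators is +Y (any independent generating set of the same group is equally correct).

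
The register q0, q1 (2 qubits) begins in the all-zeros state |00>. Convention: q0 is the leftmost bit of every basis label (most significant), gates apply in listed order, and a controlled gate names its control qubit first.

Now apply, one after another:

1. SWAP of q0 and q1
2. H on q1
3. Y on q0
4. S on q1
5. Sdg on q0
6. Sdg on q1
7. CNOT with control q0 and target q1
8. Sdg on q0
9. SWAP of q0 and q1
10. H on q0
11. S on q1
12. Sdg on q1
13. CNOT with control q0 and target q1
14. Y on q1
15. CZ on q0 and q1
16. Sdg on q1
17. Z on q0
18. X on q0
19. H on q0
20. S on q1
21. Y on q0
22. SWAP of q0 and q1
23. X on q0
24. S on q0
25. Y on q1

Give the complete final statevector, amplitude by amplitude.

The final amplitudes are 0 on |00>, 0 on |01>, -sqrt(2)*I/2 on |10>, sqrt(2)*I/2 on |11>.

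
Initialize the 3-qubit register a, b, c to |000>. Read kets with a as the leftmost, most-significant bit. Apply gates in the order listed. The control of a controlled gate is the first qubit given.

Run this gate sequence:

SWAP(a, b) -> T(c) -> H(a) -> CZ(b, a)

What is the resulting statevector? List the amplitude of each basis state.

After the circuit, the state carries amplitude sqrt(2)/2 on |000>, sqrt(2)/2 on |100>, and 0 on every other basis state.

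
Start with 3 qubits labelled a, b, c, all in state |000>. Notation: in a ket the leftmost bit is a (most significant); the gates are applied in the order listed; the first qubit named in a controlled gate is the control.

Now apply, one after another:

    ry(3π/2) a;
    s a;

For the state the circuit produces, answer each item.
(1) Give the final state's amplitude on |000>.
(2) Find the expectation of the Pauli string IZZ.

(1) |000> carries amplitude -sqrt(2)/2 in the final state.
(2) The observable IZZ averages to 1.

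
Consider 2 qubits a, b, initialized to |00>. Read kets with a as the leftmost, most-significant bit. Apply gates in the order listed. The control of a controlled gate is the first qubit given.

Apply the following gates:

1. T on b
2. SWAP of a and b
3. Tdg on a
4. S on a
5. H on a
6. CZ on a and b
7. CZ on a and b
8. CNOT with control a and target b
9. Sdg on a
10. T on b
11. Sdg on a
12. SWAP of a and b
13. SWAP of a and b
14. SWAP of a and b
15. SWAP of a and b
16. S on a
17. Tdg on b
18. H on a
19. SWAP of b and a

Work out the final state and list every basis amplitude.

The final amplitudes are 1/2 on |00>, 1/2 on |01>, -I/2 on |10>, I/2 on |11>. Key observation: the block from step 10 through step 17 cancels to the identity and can be dropped.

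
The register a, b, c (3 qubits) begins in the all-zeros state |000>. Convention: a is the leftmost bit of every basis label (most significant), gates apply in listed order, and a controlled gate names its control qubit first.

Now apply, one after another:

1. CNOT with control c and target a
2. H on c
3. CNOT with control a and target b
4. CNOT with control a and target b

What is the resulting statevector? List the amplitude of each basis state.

The resulting statevector has amplitude sqrt(2)/2 on |000>, sqrt(2)/2 on |001>, and 0 on every other basis state. Key observation: steps 3-4 multiply out to the identity, so the circuit reduces to the remaining gates.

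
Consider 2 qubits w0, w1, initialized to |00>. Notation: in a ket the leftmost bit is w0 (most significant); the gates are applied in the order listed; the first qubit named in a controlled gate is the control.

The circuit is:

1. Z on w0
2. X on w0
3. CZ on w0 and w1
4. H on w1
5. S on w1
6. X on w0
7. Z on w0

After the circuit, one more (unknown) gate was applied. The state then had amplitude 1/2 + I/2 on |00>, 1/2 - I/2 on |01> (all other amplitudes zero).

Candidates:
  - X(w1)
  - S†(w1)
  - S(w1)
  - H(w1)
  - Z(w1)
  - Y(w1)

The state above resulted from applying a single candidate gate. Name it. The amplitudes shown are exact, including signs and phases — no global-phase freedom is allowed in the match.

The unique candidate consistent with the amplitudes is H(w1).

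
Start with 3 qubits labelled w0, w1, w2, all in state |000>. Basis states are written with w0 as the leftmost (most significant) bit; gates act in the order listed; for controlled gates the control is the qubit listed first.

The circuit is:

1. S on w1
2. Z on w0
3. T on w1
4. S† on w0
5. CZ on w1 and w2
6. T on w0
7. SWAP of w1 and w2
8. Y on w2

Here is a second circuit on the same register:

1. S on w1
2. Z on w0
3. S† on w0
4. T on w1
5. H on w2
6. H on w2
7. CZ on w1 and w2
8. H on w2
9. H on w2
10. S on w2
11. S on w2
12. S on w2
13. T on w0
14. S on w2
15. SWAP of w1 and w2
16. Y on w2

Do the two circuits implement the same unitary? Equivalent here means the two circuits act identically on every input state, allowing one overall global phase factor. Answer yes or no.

Yes — the two circuits implement the same unitary up to a global phase.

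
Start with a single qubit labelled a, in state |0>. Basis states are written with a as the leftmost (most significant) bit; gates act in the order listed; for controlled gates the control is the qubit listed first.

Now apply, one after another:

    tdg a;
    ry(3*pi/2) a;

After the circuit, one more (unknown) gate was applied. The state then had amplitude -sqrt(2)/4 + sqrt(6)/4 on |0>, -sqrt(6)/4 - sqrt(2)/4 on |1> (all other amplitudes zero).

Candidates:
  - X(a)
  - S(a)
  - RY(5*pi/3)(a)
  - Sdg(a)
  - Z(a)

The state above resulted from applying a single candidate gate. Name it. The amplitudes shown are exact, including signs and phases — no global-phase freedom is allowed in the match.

It was RY(5*pi/3)(a) that produced the state shown.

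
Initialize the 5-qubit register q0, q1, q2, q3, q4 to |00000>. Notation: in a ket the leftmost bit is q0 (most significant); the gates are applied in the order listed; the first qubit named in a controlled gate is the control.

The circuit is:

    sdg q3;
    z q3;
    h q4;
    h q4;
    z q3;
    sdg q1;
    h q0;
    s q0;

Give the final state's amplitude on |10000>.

|10000> carries amplitude sqrt(2)*I/2 in the final state. Key observation: gates 2-5 undo each other exactly, leaving only the rest of the circuit to track.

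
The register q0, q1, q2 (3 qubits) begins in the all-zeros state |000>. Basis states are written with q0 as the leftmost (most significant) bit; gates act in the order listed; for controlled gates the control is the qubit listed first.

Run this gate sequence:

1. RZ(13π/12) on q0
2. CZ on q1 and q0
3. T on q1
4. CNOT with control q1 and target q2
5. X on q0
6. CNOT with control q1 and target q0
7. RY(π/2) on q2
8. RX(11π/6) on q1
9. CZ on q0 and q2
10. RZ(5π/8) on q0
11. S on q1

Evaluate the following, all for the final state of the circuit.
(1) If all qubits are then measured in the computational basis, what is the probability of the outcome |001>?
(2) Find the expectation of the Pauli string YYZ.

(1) The probability of measuring |001> is 0.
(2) The observable YYZ averages to 0.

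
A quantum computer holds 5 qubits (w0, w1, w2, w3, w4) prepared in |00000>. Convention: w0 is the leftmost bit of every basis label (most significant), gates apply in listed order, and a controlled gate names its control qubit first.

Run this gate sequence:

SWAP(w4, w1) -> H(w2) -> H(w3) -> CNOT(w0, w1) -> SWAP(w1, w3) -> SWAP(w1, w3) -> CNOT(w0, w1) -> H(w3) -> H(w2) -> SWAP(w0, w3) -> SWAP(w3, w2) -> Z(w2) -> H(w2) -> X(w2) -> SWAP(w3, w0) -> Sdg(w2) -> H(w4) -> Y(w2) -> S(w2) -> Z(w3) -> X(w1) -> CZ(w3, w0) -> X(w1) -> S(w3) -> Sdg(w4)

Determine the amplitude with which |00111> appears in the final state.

The amplitude on |00111> is 0. Key observation: the block from step 2 through step 9 cancels to the identity and can be dropped.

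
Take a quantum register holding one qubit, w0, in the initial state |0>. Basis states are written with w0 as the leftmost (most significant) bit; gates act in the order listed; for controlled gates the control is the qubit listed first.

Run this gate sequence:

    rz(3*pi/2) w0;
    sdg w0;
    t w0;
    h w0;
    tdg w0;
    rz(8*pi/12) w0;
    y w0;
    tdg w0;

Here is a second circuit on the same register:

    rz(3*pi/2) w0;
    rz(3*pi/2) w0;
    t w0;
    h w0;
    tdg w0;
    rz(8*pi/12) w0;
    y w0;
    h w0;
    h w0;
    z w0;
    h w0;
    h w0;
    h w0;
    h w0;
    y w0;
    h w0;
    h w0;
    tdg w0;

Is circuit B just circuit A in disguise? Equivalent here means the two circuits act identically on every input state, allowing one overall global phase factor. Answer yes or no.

No — the two circuits implement different unitaries, even allowing a global phase.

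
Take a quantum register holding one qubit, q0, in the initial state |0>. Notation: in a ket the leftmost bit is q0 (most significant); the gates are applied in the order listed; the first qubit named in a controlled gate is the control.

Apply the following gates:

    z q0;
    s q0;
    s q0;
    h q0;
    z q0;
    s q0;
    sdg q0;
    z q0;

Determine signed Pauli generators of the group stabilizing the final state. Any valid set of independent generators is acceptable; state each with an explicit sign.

One valid set of independent stabilizer generators is +X (any independent generating set of the same group is equally correct).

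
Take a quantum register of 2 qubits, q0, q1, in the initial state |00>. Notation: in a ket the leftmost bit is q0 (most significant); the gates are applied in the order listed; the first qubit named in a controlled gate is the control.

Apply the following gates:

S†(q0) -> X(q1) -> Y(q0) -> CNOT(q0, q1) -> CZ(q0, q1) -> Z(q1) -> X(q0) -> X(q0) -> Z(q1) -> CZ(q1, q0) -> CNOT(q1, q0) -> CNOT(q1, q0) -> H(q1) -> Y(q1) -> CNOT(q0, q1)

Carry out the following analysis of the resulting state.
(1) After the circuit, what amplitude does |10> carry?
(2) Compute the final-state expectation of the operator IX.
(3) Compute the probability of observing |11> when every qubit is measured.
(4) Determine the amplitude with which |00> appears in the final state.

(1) The amplitude on |10> is -sqrt(2)/2. Key observation: gates 6-9 undo each other exactly, leaving only the rest of the circuit to track.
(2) The observable IX averages to -1.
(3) Outcome |11> occurs with probability 1/2.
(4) The amplitude on |00> is 0.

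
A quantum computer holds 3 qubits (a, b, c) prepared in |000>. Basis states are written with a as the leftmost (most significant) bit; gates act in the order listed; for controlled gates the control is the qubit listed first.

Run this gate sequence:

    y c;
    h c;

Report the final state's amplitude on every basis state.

After the circuit, the state carries amplitude sqrt(2)*I/2 on |000>, -sqrt(2)*I/2 on |001>, and 0 on every other basis state.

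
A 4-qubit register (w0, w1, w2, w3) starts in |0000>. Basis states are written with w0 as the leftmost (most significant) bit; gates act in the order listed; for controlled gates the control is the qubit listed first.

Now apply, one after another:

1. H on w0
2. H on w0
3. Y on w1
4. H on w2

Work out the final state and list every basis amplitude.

The final amplitudes are sqrt(2)*I/2 on |0100>, sqrt(2)*I/2 on |0110>, and 0 on every other basis state.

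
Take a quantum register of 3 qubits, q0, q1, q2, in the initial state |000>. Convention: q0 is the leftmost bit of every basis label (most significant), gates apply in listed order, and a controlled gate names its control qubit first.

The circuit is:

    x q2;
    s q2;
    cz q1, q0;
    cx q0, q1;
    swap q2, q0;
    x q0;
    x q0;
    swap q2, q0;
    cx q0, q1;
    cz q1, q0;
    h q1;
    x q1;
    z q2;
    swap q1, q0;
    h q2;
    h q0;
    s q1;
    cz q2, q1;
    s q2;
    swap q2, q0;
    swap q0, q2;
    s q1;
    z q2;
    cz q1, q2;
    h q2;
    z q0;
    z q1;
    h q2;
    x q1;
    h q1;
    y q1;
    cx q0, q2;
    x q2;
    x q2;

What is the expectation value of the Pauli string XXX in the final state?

The observable XXX averages to 0.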